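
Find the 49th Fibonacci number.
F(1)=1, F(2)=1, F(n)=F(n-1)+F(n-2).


Fibonacci sequence: 1, 1, 2, 3, 5, 8, 13, 21, 34, 55, 89, ...
F(49) = 7778742049

F(49) = 7778742049


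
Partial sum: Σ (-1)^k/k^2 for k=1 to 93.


S = -1 + 1/4 - 1/9 + 1/16 - 1/25 + 1/36 - 1/49 + 1/64 ± ...
= -0.8225
(Full series converges to -π²/12 ≈ -0.8225)

S_93 = -0.8225


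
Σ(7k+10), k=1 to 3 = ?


Σ(7k+10) = 7·Σk + 10·n
= 7·6 + 10·3
= 42 + 30 = 72

Σ = 72


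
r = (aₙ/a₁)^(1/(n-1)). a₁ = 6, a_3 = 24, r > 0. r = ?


r^(n-1) = aₙ/a₁
r^2 = 24/6 = 4
r = 4^(1/2)
= ±2; taking r > 0 gives r = 2

r = 2


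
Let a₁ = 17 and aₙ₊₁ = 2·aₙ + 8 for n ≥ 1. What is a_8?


Computing step by step:
a_1 = 17
a_2 = 42
a_3 = 92
a_4 = 192
a_5 = 392
a_6 = 792
a_7 = 1592
a_8 = 3192


a_8 = 3192


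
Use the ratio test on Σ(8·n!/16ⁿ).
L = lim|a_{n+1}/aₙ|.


aₙ = 8·n!/16^n
a_{n+1}/aₙ = (n+1)!/16^(n+1) × 16^n/n!  (constant 8 cancels)
= (n+1)/16
L = lim(n→∞) (n+1)/16 = ∞
L > 1 → series DIVERGES

Diverges (ratio test: L = ∞ > 1)


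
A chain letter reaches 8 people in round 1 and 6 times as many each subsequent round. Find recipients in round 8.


aₙ = a₁·r^(n-1)
= 8×6^7
= 8×279936
= 2239488

a_8 = 2239488


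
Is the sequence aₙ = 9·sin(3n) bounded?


For all n, -1 ≤ sin(3n) ≤ 1, so -9 ≤ 9·sin(3n) ≤ 9
Lower bound: -9, Upper bound: 9
The sequence IS bounded

Bounded (-9 ≤ aₙ ≤ 9)


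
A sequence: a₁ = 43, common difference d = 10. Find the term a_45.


aₙ = a₁ + (n-1)d
= 43 + (45-1)×10
= 43 + 440
= 483

a_45 = 483


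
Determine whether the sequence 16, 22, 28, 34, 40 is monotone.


Differences: 6, 6, 6, 6
All differences > 0 → strictly INCREASING

Monotonically increasing


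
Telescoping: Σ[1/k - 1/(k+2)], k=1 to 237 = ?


Telescoping with gap 2: two head and two tail terms survive.
= (1 + 1/2) - (1/238 + 1/239)
= 3/2 - 1/238 - 1/239 = 42423/28441

Sum = 42423/28441


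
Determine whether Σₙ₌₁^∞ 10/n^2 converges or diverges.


p-series test: Σ c/n^p converges if p > 1, diverges if p ≤ 1 (constant c > 0 doesn't affect convergence).
p = 2
2 > 1 → CONVERGES

Converges (p = 2 > 1)


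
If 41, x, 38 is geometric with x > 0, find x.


GM = √(41×38) = √1558 = 39.4715

GM = 39.4715


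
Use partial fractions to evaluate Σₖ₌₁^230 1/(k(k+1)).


1/(k(k+1)) = 1/k - 1/(k+1) (partial fractions)
Telescoping: Σ = 1 - 1/231 = 230/231

Sum = 230/231


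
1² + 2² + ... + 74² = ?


n = 74
n(n+1)(2n+1)/6 = 74×75×149/6
= 826950/6 = 137825

Σk² = 137825


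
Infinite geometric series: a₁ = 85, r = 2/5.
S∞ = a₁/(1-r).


S∞ = a₁/(1-r) = 85/(1 - 2/5)
= 85/(3/5)
= 425/3

S∞ = 425/3


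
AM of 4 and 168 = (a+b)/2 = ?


AM = (4 + 168)/2 = 172/2 = 86

AM = 86


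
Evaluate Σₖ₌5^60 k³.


Σₖ₌5^60 k³ = [60·61/2]² − [4·5/2]²
= 3348900 − 100 = 3348800

Σk³ = 3348800


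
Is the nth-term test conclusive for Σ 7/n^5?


lim(n→∞) 7/n^5 = 0
lim aₙ = 0 → nth-term test is INCONCLUSIVE
(Need other tests; this is actually a convergent p-series with p=5 > 1)

Inconclusive (lim aₙ = 0; need another test)


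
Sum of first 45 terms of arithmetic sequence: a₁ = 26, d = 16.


aₙ = 26 + (45-1)×16 = 730
Sₙ = n(a₁+aₙ)/2 = 45×(26+730)/2
= 45×756/2 = 17010

S_45 = 17010


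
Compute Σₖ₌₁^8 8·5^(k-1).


Sₙ = 8×(5^8 - 1)/(5 - 1)
= 8×(390625 - 1)/4
= 8×390624/4
= 781248

S_8 = 781248


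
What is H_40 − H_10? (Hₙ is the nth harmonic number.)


Σₖ₌11^40 1/k = 1/11 + 1/12 + 1/13 + ... + 1/40
= 93645267172279/69388720221600
≈ 1.3496

Sum = 93645267172279/69388720221600 ≈ 1.3496


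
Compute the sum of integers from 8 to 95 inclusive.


Σₖ₌8^95 k = Σₖ₌₁^95 k − Σₖ₌₁^7 k
= 95·96/2 − 7·8/2
= 4560 − 28 = 4532

Σk = 4532


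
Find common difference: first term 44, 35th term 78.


d = (aₙ - a₁)/(n-1)
= (78 - 44)/(35-1)
= 34/34 = 1

d = 1


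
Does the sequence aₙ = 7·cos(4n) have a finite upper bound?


For all n, -1 ≤ cos(4n) ≤ 1, so -7 ≤ 7·cos(4n) ≤ 7
Lower bound: -7, Upper bound: 7
The sequence IS bounded

Bounded (-7 ≤ aₙ ≤ 7)


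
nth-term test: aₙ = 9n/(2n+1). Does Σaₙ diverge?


lim(n→∞) 9n/(2n+1) = 9/2 = 9/2  (divide numerator and denominator by n)
lim aₙ = 9/2 ≠ 0 → series DIVERGES

Diverges (lim aₙ = 9/2 ≠ 0)


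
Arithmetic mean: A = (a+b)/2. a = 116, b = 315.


AM = (116 + 315)/2 = 431/2 = 215.5

AM = 215.5


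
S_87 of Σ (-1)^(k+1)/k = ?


S = 1 - 1/2 + 1/3 - 1/4 + 1/5 - 1/6 + 1/7 - 1/8 ± ...
= 0.6989
(Full series converges to +ln(2) ≈ +0.6931)

S_87 = 0.6989


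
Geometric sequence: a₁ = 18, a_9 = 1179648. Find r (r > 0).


r^(n-1) = aₙ/a₁
r^8 = 1179648/18 = 65536
r = 65536^(1/8)
= ±4; taking r > 0 gives r = 4

r = 4


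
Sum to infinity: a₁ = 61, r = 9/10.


S∞ = a₁/(1-r) = 61/(1 - 9/10)
= 61/(1/10)
= 610

S∞ = 610


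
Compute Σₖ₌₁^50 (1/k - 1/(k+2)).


Telescoping with gap 2: two head and two tail terms survive.
= (1 + 1/2) - (1/51 + 1/52)
= 3/2 - 1/51 - 1/52 = 3875/2652

Sum = 3875/2652


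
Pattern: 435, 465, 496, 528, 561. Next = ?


Pattern: triangular numbers: n(n+1)/2
Terms: 435, 465, 496, 528, 561
Next term = 595

Next term = 595


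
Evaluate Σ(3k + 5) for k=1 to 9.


Σ(3k+5) = 3·Σk + 5·n
= 3·45 + 5·9
= 135 + 45 = 180

Σ = 180


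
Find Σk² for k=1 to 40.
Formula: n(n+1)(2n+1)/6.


n = 40
n(n+1)(2n+1)/6 = 40×41×81/6
= 132840/6 = 22140

Σk² = 22140


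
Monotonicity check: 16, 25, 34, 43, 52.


Differences: 9, 9, 9, 9
All differences > 0 → strictly INCREASING

Monotonically increasing


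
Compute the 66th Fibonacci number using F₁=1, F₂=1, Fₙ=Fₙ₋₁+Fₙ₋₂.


Fibonacci sequence: 1, 1, 2, 3, 5, 8, 13, 21, 34, 55, 89, ...
F(66) = 27777890035288

F(66) = 27777890035288


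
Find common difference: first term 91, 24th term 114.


d = (aₙ - a₁)/(n-1)
= (114 - 91)/(24-1)
= 23/23 = 1

d = 1


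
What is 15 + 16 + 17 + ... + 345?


Σₖ₌15^345 k = Σₖ₌₁^345 k − Σₖ₌₁^14 k
= 345·346/2 − 14·15/2
= 59685 − 105 = 59580

Σk = 59580


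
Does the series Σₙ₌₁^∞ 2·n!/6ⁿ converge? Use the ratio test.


aₙ = 2·n!/6^n
a_{n+1}/aₙ = (n+1)!/6^(n+1) × 6^n/n!  (constant 2 cancels)
= (n+1)/6
L = lim(n→∞) (n+1)/6 = ∞
L > 1 → series DIVERGES

Diverges (ratio test: L = ∞ > 1)


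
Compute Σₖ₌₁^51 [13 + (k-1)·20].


aₙ = 13 + (51-1)×20 = 1013
Sₙ = n(a₁+aₙ)/2 = 51×(13+1013)/2
= 51×1026/2 = 26163

S_51 = 26163


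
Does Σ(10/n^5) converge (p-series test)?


p-series test: Σ c/n^p converges if p > 1, diverges if p ≤ 1 (constant c > 0 doesn't affect convergence).
p = 5
5 > 1 → CONVERGES

Converges (p = 5 > 1)


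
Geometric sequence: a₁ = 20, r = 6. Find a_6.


aₙ = a₁·r^(n-1)
= 20×6^5
= 20×7776
= 155520

a_6 = 155520


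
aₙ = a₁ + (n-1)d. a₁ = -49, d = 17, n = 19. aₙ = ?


aₙ = a₁ + (n-1)d
= -49 + (19-1)×17
= -49 + 306
= 257

a_19 = 257


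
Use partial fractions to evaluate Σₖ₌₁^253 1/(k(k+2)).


1/(k(k+2)) = (1/2)·(1/k - 1/(k+2)) (partial fractions)
Telescoping: Σ = (1/2)·(1 + 1/2 - 1/254 - 1/255) = 48323/64770

Sum = 48323/64770


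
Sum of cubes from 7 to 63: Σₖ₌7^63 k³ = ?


Σₖ₌7^63 k³ = [63·64/2]² − [6·7/2]²
= 4064256 − 441 = 4063815

Σk³ = 4063815


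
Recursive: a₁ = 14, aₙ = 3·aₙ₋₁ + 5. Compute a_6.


Computing step by step:
a_1 = 14
a_2 = 47
a_3 = 146
a_4 = 443
a_5 = 1334
a_6 = 4007


a_6 = 4007


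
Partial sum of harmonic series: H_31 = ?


H_31 = 1/1 + 1/2 + 1/3 + ... + 1/31
= 290774257297357/72201776446800
≈ 4.0272

H_31 = 290774257297357/72201776446800 ≈ 4.0272


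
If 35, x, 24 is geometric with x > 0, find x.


GM = √(35×24) = √840 = 28.9828

GM = 28.9828


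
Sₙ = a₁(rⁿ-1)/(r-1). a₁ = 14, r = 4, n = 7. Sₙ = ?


Sₙ = 14×(4^7 - 1)/(4 - 1)
= 14×(16384 - 1)/3
= 14×16383/3
= 76454

S_7 = 76454


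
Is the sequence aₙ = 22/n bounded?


a₁ = 22, a₂ = 22/2, a₃ = 22/3, ...
0 < aₙ ≤ 22 for all n ≥ 1
Lower bound: 0, Upper bound: 22
The sequence IS bounded

Bounded (0 < aₙ ≤ 22)


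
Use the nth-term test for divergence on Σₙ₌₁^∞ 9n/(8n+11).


lim(n→∞) 9n/(8n+11) = 9/8 = 9/8  (divide numerator and denominator by n)
lim aₙ = 9/8 ≠ 0 → series DIVERGES

Diverges (lim aₙ = 9/8 ≠ 0)


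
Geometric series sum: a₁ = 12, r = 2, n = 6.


Sₙ = 12×(2^6 - 1)/(2 - 1)
= 12×(64 - 1)/1
= 12×63/1
= 756

S_6 = 756


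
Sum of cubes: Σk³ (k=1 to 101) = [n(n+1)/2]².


n(n+1)/2 = 101×102/2 = 5151
Σk³ = 5151² = 26532801

Σk³ = 26532801


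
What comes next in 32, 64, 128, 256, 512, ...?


Pattern: powers of 2: 2ⁿ
Terms: 32, 64, 128, 256, 512
Next term = 1024

Next term = 1024


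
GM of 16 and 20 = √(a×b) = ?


GM = √(16×20) = √320 = 17.8885

GM = 17.8885


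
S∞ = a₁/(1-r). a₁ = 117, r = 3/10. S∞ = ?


S∞ = a₁/(1-r) = 117/(1 - 3/10)
= 117/(7/10)
= 1170/7

S∞ = 1170/7


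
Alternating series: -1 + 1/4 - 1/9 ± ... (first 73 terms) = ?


S = -1 + 1/4 - 1/9 + 1/16 - 1/25 + 1/36 - 1/49 + 1/64 ± ...
= -0.8226
(Full series converges to -π²/12 ≈ -0.8225)

S_73 = -0.8226


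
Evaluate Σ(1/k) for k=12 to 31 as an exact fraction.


Σₖ₌12^31 1/k = 1/12 + 1/13 + 1/14 + ... + 1/31
= 72733748345767/72201776446800
≈ 1.0074

Sum = 72733748345767/72201776446800 ≈ 1.0074


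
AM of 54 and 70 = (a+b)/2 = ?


AM = (54 + 70)/2 = 124/2 = 62

AM = 62


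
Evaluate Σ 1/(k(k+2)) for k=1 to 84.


1/(k(k+2)) = (1/2)·(1/k - 1/(k+2)) (partial fractions)
Telescoping: Σ = (1/2)·(1 + 1/2 - 1/85 - 1/86) = 5397/7310

Sum = 5397/7310


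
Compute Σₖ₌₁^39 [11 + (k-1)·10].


aₙ = 11 + (39-1)×10 = 391
Sₙ = n(a₁+aₙ)/2 = 39×(11+391)/2
= 39×402/2 = 7839

S_39 = 7839


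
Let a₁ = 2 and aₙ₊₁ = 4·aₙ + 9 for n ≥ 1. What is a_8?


Computing step by step:
a_1 = 2
a_2 = 17
a_3 = 77
a_4 = 317
a_5 = 1277
a_6 = 5117
a_7 = 20477
a_8 = 81917


a_8 = 81917


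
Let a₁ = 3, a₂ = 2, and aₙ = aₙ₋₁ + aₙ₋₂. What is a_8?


Computing iteratively: 3, 2, 5, 7, 12, 19, 31, 50
a_8 = 50

a_8 = 50


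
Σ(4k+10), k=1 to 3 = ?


Σ(4k+10) = 4·Σk + 10·n
= 4·6 + 10·3
= 24 + 30 = 54

Σ = 54


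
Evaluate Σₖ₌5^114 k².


Σₖ₌5^114 k² = Σₖ₌₁^114 k² − Σₖ₌₁^4 k²
= 114·115·229/6 − 4·5·9/6
= 500365 − 30 = 500335

Σk² = 500335


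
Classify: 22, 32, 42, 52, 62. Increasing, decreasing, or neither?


Differences: 10, 10, 10, 10
All differences > 0 → strictly INCREASING

Monotonically increasing


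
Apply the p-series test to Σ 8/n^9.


p-series test: Σ c/n^p converges if p > 1, diverges if p ≤ 1 (constant c > 0 doesn't affect convergence).
p = 9
9 > 1 → CONVERGES

Converges (p = 9 > 1)


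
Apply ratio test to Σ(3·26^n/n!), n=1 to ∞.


aₙ = 3·26^n/n!
a_{n+1}/aₙ = 26^(n+1)/(n+1)! × n!/26^n  (constant 3 cancels)
= 26/(n+1)
L = lim(n→∞) 26/(n+1) = 0
L < 1 → series CONVERGES

Converges (ratio test: L = 0 < 1)


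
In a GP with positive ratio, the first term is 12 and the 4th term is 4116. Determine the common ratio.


r^(n-1) = aₙ/a₁
r^3 = 4116/12 = 343
r = 343^(1/3)
= 7

r = 7


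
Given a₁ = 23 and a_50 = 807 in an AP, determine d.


d = (aₙ - a₁)/(n-1)
= (807 - 23)/(50-1)
= 784/49 = 16

d = 16


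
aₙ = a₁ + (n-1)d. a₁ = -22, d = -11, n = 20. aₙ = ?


aₙ = a₁ + (n-1)d
= -22 + (20-1)×-11
= -22 - 209
= -231

a_20 = -231


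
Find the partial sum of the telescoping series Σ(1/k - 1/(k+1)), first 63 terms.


Telescoping: adjacent terms cancel.
= 1/1 - 1/64
= 1 - 1/64 = 63/64

Sum = 63/64


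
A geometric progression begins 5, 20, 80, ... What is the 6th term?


aₙ = a₁·r^(n-1)
= 5×4^5
= 5×1024
= 5120

a_6 = 5120


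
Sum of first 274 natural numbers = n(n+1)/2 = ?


n(n+1)/2 = 274×275/2 = 75350/2 = 37675

Σk = 37675


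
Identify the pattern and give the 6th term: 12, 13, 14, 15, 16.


Pattern: arithmetic (d=1)
Terms: 12, 13, 14, 15, 16
Next term = 17

Next term = 17


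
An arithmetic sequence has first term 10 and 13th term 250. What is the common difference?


d = (aₙ - a₁)/(n-1)
= (250 - 10)/(13-1)
= 240/12 = 20

d = 20


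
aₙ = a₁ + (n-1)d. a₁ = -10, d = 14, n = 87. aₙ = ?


aₙ = a₁ + (n-1)d
= -10 + (87-1)×14
= -10 + 1204
= 1194

a_87 = 1194


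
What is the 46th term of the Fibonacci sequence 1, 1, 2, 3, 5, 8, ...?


Fibonacci sequence: 1, 1, 2, 3, 5, 8, 13, 21, 34, 55, 89, ...
F(46) = 1836311903

F(46) = 1836311903


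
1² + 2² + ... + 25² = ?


n = 25
n(n+1)(2n+1)/6 = 25×26×51/6
= 33150/6 = 5525

Σk² = 5525


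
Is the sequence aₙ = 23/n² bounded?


a₁ = 23, a₂ = 23/4, a₃ = 23/9, ...
0 < aₙ ≤ 23 for all n ≥ 1
The sequence IS bounded

Bounded (0 < aₙ ≤ 23)


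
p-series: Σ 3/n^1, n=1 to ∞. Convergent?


p-series test: Σ c/n^p converges if p > 1, diverges if p ≤ 1 (constant c > 0 doesn't affect convergence).
p = 1
1 ≤ 1 → DIVERGES

Diverges (p = 1 ≤ 1)


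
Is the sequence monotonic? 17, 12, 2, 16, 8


Differences: -5, -10, 14, -8
Difference at position 3 is +14 (> 0) but position 1 is -5 (< 0) — sequence both rises and falls
→ NOT monotonic

Not monotonic


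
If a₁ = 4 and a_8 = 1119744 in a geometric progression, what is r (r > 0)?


r^(n-1) = aₙ/a₁
r^7 = 1119744/4 = 279936
r = 279936^(1/7)
= 6

r = 6


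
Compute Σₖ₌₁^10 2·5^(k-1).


Sₙ = 2×(5^10 - 1)/(5 - 1)
= 2×(9765625 - 1)/4
= 2×9765624/4
= 4882812

S_10 = 4882812


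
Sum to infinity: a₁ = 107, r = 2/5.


S∞ = a₁/(1-r) = 107/(1 - 2/5)
= 107/(3/5)
= 535/3

S∞ = 535/3


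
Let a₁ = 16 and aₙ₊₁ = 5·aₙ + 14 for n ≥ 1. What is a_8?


Computing step by step:
a_1 = 16
a_2 = 94
a_3 = 484
a_4 = 2434
a_5 = 12184
a_6 = 60934
a_7 = 304684
a_8 = 1523434


a_8 = 1523434


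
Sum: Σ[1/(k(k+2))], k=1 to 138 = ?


1/(k(k+2)) = (1/2)·(1/k - 1/(k+2)) (partial fractions)
Telescoping: Σ = (1/2)·(1 + 1/2 - 1/139 - 1/140) = 28911/38920

Sum = 28911/38920


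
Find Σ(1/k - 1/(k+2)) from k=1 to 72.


Telescoping with gap 2: two head and two tail terms survive.
= (1 + 1/2) - (1/73 + 1/74)
= 3/2 - 1/73 - 1/74 = 3978/2701

Sum = 3978/2701


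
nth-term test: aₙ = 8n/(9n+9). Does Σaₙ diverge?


lim(n→∞) 8n/(9n+9) = 8/9 = 8/9  (divide numerator and denominator by n)
lim aₙ = 8/9 ≠ 0 → series DIVERGES

Diverges (lim aₙ = 8/9 ≠ 0)


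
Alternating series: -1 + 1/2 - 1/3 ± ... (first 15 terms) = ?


S = -1 + 1/2 - 1/3 + 1/4 - 1/5 + 1/6 - 1/7 + 1/8 ± ...
= -0.7254
(Full series converges to -ln(2) ≈ -0.6931)

S_15 = -0.7254


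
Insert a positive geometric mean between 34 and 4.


GM = √(34×4) = √136 = 11.6619

GM = 11.6619


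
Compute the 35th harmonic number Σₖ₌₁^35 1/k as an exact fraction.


H_35 = 1/1 + 1/2 + 1/3 + ... + 1/35
= 54437269998109/13127595717600
≈ 4.1468

H_35 = 54437269998109/13127595717600 ≈ 4.1468


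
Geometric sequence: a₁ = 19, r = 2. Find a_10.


aₙ = a₁·r^(n-1)
= 19×2^9
= 19×512
= 9728

a_10 = 9728


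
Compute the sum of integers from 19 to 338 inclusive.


Σₖ₌19^338 k = Σₖ₌₁^338 k − Σₖ₌₁^18 k
= 338·339/2 − 18·19/2
= 57291 − 171 = 57120

Σk = 57120


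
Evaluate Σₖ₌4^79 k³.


Σₖ₌4^79 k³ = [79·80/2]² − [3·4/2]²
= 9985600 − 36 = 9985564

Σk³ = 9985564


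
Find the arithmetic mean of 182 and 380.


AM = (182 + 380)/2 = 562/2 = 281

AM = 281


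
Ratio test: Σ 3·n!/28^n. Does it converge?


aₙ = 3·n!/28^n
a_{n+1}/aₙ = (n+1)!/28^(n+1) × 28^n/n!  (constant 3 cancels)
= (n+1)/28
L = lim(n→∞) (n+1)/28 = ∞
L > 1 → series DIVERGES

Diverges (ratio test: L = ∞ > 1)


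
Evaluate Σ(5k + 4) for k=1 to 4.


Σ(5k+4) = 5·Σk + 4·n
= 5·10 + 4·4
= 50 + 16 = 66

Σ = 66


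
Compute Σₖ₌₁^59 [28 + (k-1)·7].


aₙ = 28 + (59-1)×7 = 434
Sₙ = n(a₁+aₙ)/2 = 59×(28+434)/2
= 59×462/2 = 13629

S_59 = 13629


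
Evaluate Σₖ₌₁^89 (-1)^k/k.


S = -1 + 1/2 - 1/3 + 1/4 - 1/5 + 1/6 - 1/7 + 1/8 ± ...
= -0.6987
(Full series converges to -ln(2) ≈ -0.6931)

S_89 = -0.6987


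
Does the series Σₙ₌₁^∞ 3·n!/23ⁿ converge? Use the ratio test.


aₙ = 3·n!/23^n
a_{n+1}/aₙ = (n+1)!/23^(n+1) × 23^n/n!  (constant 3 cancels)
= (n+1)/23
L = lim(n→∞) (n+1)/23 = ∞
L > 1 → series DIVERGES

Diverges (ratio test: L = ∞ > 1)


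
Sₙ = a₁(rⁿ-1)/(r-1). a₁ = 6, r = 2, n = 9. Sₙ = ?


Sₙ = 6×(2^9 - 1)/(2 - 1)
= 6×(512 - 1)/1
= 6×511/1
= 3066

S_9 = 3066


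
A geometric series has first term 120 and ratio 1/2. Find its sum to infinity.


S∞ = a₁/(1-r) = 120/(1 - 1/2)
= 120/(1/2)
= 240

S∞ = 240


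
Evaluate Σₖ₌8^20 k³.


Σₖ₌8^20 k³ = [20·21/2]² − [7·8/2]²
= 44100 − 784 = 43316

Σk³ = 43316


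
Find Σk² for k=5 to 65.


Σₖ₌5^65 k² = Σₖ₌₁^65 k² − Σₖ₌₁^4 k²
= 65·66·131/6 − 4·5·9/6
= 93665 − 30 = 93635

Σk² = 93635


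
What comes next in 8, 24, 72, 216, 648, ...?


Pattern: geometric (r=3)
Terms: 8, 24, 72, 216, 648
Next term = 1944

Next term = 1944


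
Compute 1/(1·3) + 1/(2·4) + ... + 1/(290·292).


1/(k(k+2)) = (1/2)·(1/k - 1/(k+2)) (partial fractions)
Telescoping: Σ = (1/2)·(1 + 1/2 - 1/291 - 1/292) = 126875/169944

Sum = 126875/169944


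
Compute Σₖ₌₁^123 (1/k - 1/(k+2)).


Telescoping with gap 2: two head and two tail terms survive.
= (1 + 1/2) - (1/124 + 1/125)
= 3/2 - 1/124 - 1/125 = 23001/15500

Sum = 23001/15500


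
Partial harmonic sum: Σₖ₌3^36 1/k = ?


Σₖ₌3^36 1/k = 1/3 + 1/4 + 1/5 + ... + 1/36
= 35110531858309/13127595717600
≈ 2.6746

Sum = 35110531858309/13127595717600 ≈ 2.6746


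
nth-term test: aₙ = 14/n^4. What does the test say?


lim(n→∞) 14/n^4 = 0
lim aₙ = 0 → nth-term test is INCONCLUSIVE
(Need other tests; this is actually a convergent p-series with p=4 > 1)

Inconclusive (lim aₙ = 0; need another test)


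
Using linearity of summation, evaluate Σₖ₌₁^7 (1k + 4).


Σ(1k+4) = 1·Σk + 4·n
= 1·28 + 4·7
= 28 + 28 = 56

Σ = 56


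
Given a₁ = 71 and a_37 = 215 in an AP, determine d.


d = (aₙ - a₁)/(n-1)
= (215 - 71)/(37-1)
= 144/36 = 4

d = 4


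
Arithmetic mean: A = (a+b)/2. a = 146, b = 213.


AM = (146 + 213)/2 = 359/2 = 179.5

AM = 179.5


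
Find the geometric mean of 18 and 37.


GM = √(18×37) = √666 = 25.807

GM = 25.807


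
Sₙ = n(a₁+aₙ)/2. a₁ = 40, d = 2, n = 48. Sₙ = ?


aₙ = 40 + (48-1)×2 = 134
Sₙ = n(a₁+aₙ)/2 = 48×(40+134)/2
= 48×174/2 = 4176

S_48 = 4176


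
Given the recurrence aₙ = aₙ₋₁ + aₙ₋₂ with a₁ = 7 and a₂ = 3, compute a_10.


Computing iteratively: 7, 3, 10, 13, 23, 36, 59, 95, 154, 249
a_10 = 249

a_10 = 249


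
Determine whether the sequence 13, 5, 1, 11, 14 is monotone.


Differences: -8, -4, 10, 3
Difference at position 3 is +10 (> 0) but position 1 is -8 (< 0) — sequence both rises and falls
→ NOT monotonic

Not monotonic


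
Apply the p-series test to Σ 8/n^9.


p-series test: Σ c/n^p converges if p > 1, diverges if p ≤ 1 (constant c > 0 doesn't affect convergence).
p = 9
9 > 1 → CONVERGES

Converges (p = 9 > 1)


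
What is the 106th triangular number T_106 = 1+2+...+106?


n(n+1)/2 = 106×107/2 = 11342/2 = 5671

Σk = 5671


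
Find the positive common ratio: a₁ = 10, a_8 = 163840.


r^(n-1) = aₙ/a₁
r^7 = 163840/10 = 16384
r = 16384^(1/7)
= 4

r = 4


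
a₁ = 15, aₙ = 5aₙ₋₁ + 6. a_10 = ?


Computing step by step:
a_1 = 15
a_2 = 81
a_3 = 411
a_4 = 2061
a_5 = 10311
a_6 = 51561
a_7 = 257811
a_8 = 1289061
a_9 = 6445311
a_10 = 32226561


a_10 = 32226561


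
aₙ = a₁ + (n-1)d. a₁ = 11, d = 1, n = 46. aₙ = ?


aₙ = a₁ + (n-1)d
= 11 + (46-1)×1
= 11 + 45
= 56

a_46 = 56


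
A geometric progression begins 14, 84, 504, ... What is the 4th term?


aₙ = a₁·r^(n-1)
= 14×6^3
= 14×216
= 3024

a_4 = 3024


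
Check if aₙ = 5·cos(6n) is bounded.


For all n, -1 ≤ cos(6n) ≤ 1, so -5 ≤ 5·cos(6n) ≤ 5
Lower bound: -5, Upper bound: 5
The sequence IS bounded

Bounded (-5 ≤ aₙ ≤ 5)


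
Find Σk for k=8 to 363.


Σₖ₌8^363 k = Σₖ₌₁^363 k − Σₖ₌₁^7 k
= 363·364/2 − 7·8/2
= 66066 − 28 = 66038

Σk = 66038


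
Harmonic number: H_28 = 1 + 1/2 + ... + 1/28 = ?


H_28 = 1/1 + 1/2 + 1/3 + ... + 1/28
= 315404588903/80313433200
≈ 3.9272

H_28 = 315404588903/80313433200 ≈ 3.9272


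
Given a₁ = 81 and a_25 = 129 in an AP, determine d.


d = (aₙ - a₁)/(n-1)
= (129 - 81)/(25-1)
= 48/24 = 2

d = 2


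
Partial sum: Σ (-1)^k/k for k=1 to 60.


S = -1 + 1/2 - 1/3 + 1/4 - 1/5 + 1/6 - 1/7 + 1/8 ± ...
= -0.6849
(Full series converges to -ln(2) ≈ -0.6931)

S_60 = -0.6849


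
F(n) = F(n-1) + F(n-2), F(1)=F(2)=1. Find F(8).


Fibonacci sequence: 1, 1, 2, 3, 5, 8, 13, 21
F(8) = 21

F(8) = 21


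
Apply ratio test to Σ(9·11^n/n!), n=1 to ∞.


aₙ = 9·11^n/n!
a_{n+1}/aₙ = 11^(n+1)/(n+1)! × n!/11^n  (constant 9 cancels)
= 11/(n+1)
L = lim(n→∞) 11/(n+1) = 0
L < 1 → series CONVERGES

Converges (ratio test: L = 0 < 1)


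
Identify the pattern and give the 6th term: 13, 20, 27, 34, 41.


Pattern: arithmetic (d=7)
Terms: 13, 20, 27, 34, 41
Next term = 48

Next term = 48


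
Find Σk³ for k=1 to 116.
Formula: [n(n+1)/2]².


n(n+1)/2 = 116×117/2 = 6786
Σk³ = 6786² = 46049796

Σk³ = 46049796


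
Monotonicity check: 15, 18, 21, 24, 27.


Differences: 3, 3, 3, 3
All differences > 0 → strictly INCREASING

Monotonically increasing


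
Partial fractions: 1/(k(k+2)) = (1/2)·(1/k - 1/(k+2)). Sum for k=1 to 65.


1/(k(k+2)) = (1/2)·(1/k - 1/(k+2)) (partial fractions)
Telescoping: Σ = (1/2)·(1 + 1/2 - 1/66 - 1/67) = 1625/2211

Sum = 1625/2211


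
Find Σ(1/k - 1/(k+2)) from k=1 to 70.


Telescoping with gap 2: two head and two tail terms survive.
= (1 + 1/2) - (1/71 + 1/72)
= 3/2 - 1/71 - 1/72 = 7525/5112

Sum = 7525/5112


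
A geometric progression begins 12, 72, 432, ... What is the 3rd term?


aₙ = a₁·r^(n-1)
= 12×6^2
= 12×36
= 432

a_3 = 432


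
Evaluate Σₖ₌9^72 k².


Σₖ₌9^72 k² = Σₖ₌₁^72 k² − Σₖ₌₁^8 k²
= 72·73·145/6 − 8·9·17/6
= 127020 − 204 = 126816

Σk² = 126816


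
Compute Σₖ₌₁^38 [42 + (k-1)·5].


aₙ = 42 + (38-1)×5 = 227
Sₙ = n(a₁+aₙ)/2 = 38×(42+227)/2
= 38×269/2 = 5111

S_38 = 5111


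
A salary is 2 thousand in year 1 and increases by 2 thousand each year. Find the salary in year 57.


aₙ = a₁ + (n-1)d
= 2 + (57-1)×2
= 2 + 112
= 114

a_57 = 114


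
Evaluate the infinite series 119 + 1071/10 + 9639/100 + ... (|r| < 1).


S∞ = a₁/(1-r) = 119/(1 - 9/10)
= 119/(1/10)
= 1190

S∞ = 1190


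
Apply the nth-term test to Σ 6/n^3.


lim(n→∞) 6/n^3 = 0
lim aₙ = 0 → nth-term test is INCONCLUSIVE
(Need other tests; this is actually a convergent p-series with p=3 > 1)

Inconclusive (lim aₙ = 0; need another test)


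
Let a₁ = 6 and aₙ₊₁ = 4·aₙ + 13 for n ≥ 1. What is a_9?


Computing step by step:
a_1 = 6
a_2 = 37
a_3 = 161
a_4 = 657
a_5 = 2641
a_6 = 10577
a_7 = 42321
a_8 = 169297
a_9 = 677201


a_9 = 677201


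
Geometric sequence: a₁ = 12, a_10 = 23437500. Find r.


r^(n-1) = aₙ/a₁
r^9 = 23437500/12 = 1953125
r = 1953125^(1/9)
= 5

r = 5


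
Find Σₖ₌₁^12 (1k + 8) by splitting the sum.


Σ(1k+8) = 1·Σk + 8·n
= 1·78 + 8·12
= 78 + 96 = 174

Σ = 174


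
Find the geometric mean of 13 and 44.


GM = √(13×44) = √572 = 23.9165

GM = 23.9165


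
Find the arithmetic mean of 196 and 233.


AM = (196 + 233)/2 = 429/2 = 214.5

AM = 214.5


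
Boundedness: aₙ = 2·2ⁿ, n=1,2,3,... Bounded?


aₙ = 2·2ⁿ → as n→∞, aₙ→∞ (since base 2 > 1)
No finite upper bound exists
The sequence is UNBOUNDED

Unbounded (aₙ → ∞ as n → ∞)


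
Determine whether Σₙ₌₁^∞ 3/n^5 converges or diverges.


p-series test: Σ c/n^p converges if p > 1, diverges if p ≤ 1 (constant c > 0 doesn't affect convergence).
p = 5
5 > 1 → CONVERGES

Converges (p = 5 > 1)


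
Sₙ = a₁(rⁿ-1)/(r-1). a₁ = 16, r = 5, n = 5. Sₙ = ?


Sₙ = 16×(5^5 - 1)/(5 - 1)
= 16×(3125 - 1)/4
= 16×3124/4
= 12496

S_5 = 12496


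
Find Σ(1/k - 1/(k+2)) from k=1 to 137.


Telescoping with gap 2: two head and two tail terms survive.
= (1 + 1/2) - (1/138 + 1/139)
= 3/2 - 1/138 - 1/139 = 14248/9591

Sum = 14248/9591


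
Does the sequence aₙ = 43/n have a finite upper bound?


a₁ = 43, a₂ = 43/2, a₃ = 43/3, ...
0 < aₙ ≤ 43 for all n ≥ 1
Lower bound: 0, Upper bound: 43
The sequence IS bounded

Bounded (0 < aₙ ≤ 43)


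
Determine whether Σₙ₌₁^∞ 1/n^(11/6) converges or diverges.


p-series test: Σ c/n^p converges if p > 1, diverges if p ≤ 1 (constant c > 0 doesn't affect convergence).
p = 11/6
11/6 > 1 → CONVERGES

Converges (p = 11/6 > 1)


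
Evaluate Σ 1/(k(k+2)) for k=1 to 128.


1/(k(k+2)) = (1/2)·(1/k - 1/(k+2)) (partial fractions)
Telescoping: Σ = (1/2)·(1 + 1/2 - 1/129 - 1/130) = 6224/8385

Sum = 6224/8385


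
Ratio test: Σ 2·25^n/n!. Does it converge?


aₙ = 2·25^n/n!
a_{n+1}/aₙ = 25^(n+1)/(n+1)! × n!/25^n  (constant 2 cancels)
= 25/(n+1)
L = lim(n→∞) 25/(n+1) = 0
L < 1 → series CONVERGES

Converges (ratio test: L = 0 < 1)


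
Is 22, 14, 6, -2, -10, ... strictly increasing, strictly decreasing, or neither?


Differences: -8, -8, -8, -8
All differences < 0 → strictly DECREASING

Monotonically decreasing


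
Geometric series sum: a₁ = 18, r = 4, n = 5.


Sₙ = 18×(4^5 - 1)/(4 - 1)
= 18×(1024 - 1)/3
= 18×1023/3
= 6138

S_5 = 6138


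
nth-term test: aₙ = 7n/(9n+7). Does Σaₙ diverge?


lim(n→∞) 7n/(9n+7) = 7/9 = 7/9  (divide numerator and denominator by n)
lim aₙ = 7/9 ≠ 0 → series DIVERGES

Diverges (lim aₙ = 7/9 ≠ 0)


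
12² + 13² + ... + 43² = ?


Σₖ₌12^43 k² = Σₖ₌₁^43 k² − Σₖ₌₁^11 k²
= 43·44·87/6 − 11·12·23/6
= 27434 − 506 = 26928

Σk² = 26928


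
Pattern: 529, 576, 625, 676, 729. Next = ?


Pattern: perfect squares: n²
Terms: 529, 576, 625, 676, 729
Next term = 784

Next term = 784


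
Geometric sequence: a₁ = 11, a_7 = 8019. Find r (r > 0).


r^(n-1) = aₙ/a₁
r^6 = 8019/11 = 729
r = 729^(1/6)
= ±3; taking r > 0 gives r = 3

r = 3


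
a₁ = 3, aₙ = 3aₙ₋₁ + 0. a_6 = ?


Computing step by step:
a_1 = 3
a_2 = 9
a_3 = 27
a_4 = 81
a_5 = 243
a_6 = 729


a_6 = 729


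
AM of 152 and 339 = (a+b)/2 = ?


AM = (152 + 339)/2 = 491/2 = 245.5

AM = 245.5


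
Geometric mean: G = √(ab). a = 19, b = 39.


GM = √(19×39) = √741 = 27.2213

GM = 27.2213


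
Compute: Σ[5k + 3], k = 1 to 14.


Σ(5k+3) = 5·Σk + 3·n
= 5·105 + 3·14
= 525 + 42 = 567

Σ = 567


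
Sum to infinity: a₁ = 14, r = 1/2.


S∞ = a₁/(1-r) = 14/(1 - 1/2)
= 14/(1/2)
= 28

S∞ = 28


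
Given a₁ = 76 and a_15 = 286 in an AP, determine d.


d = (aₙ - a₁)/(n-1)
= (286 - 76)/(15-1)
= 210/14 = 15

d = 15


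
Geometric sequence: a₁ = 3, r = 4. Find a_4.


aₙ = a₁·r^(n-1)
= 3×4^3
= 3×64
= 192

a_4 = 192


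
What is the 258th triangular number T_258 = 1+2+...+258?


n(n+1)/2 = 258×259/2 = 66822/2 = 33411

Σk = 33411


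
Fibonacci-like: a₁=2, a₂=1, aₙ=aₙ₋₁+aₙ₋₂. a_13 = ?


Computing iteratively: 2, 1, 3, 4, 7, 11, 18, 29, 47, 76, 123, 199, ...
a_13 = 322

a_13 = 322


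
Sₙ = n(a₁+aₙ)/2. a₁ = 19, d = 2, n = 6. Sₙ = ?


aₙ = 19 + (6-1)×2 = 29
Sₙ = n(a₁+aₙ)/2 = 6×(19+29)/2
= 6×48/2 = 144

S_6 = 144


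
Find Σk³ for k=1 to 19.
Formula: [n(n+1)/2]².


n(n+1)/2 = 19×20/2 = 190
Σk³ = 190² = 36100

Σk³ = 36100


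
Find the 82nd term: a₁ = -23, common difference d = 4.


aₙ = a₁ + (n-1)d
= -23 + (82-1)×4
= -23 + 324
= 301

a_82 = 301


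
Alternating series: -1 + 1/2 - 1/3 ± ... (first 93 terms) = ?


S = -1 + 1/2 - 1/3 + 1/4 - 1/5 + 1/6 - 1/7 + 1/8 ± ...
= -0.6985
(Full series converges to -ln(2) ≈ -0.6931)

S_93 = -0.6985


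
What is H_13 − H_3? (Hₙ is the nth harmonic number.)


Σₖ₌4^13 1/k = 1/4 + 1/5 + 1/6 + 1/7 + 1/8 + 1/9 + 1/10 + 1/11 + 1/12 + 1/13
= 485333/360360
≈ 1.3468

Sum = 485333/360360 ≈ 1.3468


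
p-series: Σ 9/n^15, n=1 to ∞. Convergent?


p-series test: Σ c/n^p converges if p > 1, diverges if p ≤ 1 (constant c > 0 doesn't affect convergence).
p = 15
15 > 1 → CONVERGES

Converges (p = 15 > 1)


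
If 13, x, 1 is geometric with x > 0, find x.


GM = √(13×1) = √13 = 3.6056

GM = 3.6056


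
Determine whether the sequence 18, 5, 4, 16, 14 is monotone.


Differences: -13, -1, 12, -2
Difference at position 3 is +12 (> 0) but position 1 is -13 (< 0) — sequence both rises and falls
→ NOT monotonic

Not monotonic


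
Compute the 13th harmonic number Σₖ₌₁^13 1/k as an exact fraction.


H_13 = 1/1 + 1/2 + 1/3 + ... + 1/13
= 1145993/360360
≈ 3.1801

H_13 = 1145993/360360 ≈ 3.1801


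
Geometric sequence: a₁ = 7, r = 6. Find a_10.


aₙ = a₁·r^(n-1)
= 7×6^9
= 7×10077696
= 70543872

a_10 = 70543872


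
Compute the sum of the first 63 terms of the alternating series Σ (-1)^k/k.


S = -1 + 1/2 - 1/3 + 1/4 - 1/5 + 1/6 - 1/7 + 1/8 ± ...
= -0.701
(Full series converges to -ln(2) ≈ -0.6931)

S_63 = -0.701


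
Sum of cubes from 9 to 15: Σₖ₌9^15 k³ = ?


Σₖ₌9^15 k³ = [15·16/2]² − [8·9/2]²
= 14400 − 1296 = 13104

Σk³ = 13104


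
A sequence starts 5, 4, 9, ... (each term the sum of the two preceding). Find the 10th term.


Computing iteratively: 5, 4, 9, 13, 22, 35, 57, 92, 149, 241
a_10 = 241

a_10 = 241


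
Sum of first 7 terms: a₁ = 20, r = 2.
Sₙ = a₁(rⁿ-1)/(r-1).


Sₙ = 20×(2^7 - 1)/(2 - 1)
= 20×(128 - 1)/1
= 20×127/1
= 2540

S_7 = 2540


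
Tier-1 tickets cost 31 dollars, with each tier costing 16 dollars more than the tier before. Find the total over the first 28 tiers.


aₙ = 31 + (28-1)×16 = 463
Sₙ = n(a₁+aₙ)/2 = 28×(31+463)/2
= 28×494/2 = 6916

S_28 = 6916


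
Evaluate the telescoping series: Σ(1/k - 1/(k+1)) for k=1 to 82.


Telescoping: adjacent terms cancel.
= 1/1 - 1/83
= 1 - 1/83 = 82/83

Sum = 82/83


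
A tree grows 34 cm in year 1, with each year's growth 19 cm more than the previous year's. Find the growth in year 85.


aₙ = a₁ + (n-1)d
= 34 + (85-1)×19
= 34 + 1596
= 1630

a_85 = 1630


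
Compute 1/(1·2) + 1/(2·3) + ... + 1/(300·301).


1/(k(k+1)) = 1/k - 1/(k+1) (partial fractions)
Telescoping: Σ = 1 - 1/301 = 300/301

Sum = 300/301


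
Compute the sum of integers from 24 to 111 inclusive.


Σₖ₌24^111 k = Σₖ₌₁^111 k − Σₖ₌₁^23 k
= 111·112/2 − 23·24/2
= 6216 − 276 = 5940

Σk = 5940


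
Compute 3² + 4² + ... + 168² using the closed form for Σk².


Σₖ₌3^168 k² = Σₖ₌₁^168 k² − Σₖ₌₁^2 k²
= 168·169·337/6 − 2·3·5/6
= 1594684 − 5 = 1594679

Σk² = 1594679


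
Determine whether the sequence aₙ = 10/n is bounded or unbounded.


a₁ = 10, a₂ = 10/2, a₃ = 10/3, ...
0 < aₙ ≤ 10 for all n ≥ 1
Lower bound: 0, Upper bound: 10
The sequence IS bounded

Bounded (0 < aₙ ≤ 10)


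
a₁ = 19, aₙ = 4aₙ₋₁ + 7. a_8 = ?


Computing step by step:
a_1 = 19
a_2 = 83
a_3 = 339
a_4 = 1363
a_5 = 5459
a_6 = 21843
a_7 = 87379
a_8 = 349523


a_8 = 349523


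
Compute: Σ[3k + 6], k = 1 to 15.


Σ(3k+6) = 3·Σk + 6·n
= 3·120 + 6·15
= 360 + 90 = 450

Σ = 450


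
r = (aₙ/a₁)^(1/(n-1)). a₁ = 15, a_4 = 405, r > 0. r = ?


r^(n-1) = aₙ/a₁
r^3 = 405/15 = 27
r = 27^(1/3)
= 3

r = 3


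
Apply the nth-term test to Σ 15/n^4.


lim(n→∞) 15/n^4 = 0
lim aₙ = 0 → nth-term test is INCONCLUSIVE
(Need other tests; this is actually a convergent p-series with p=4 > 1)

Inconclusive (lim aₙ = 0; need another test)


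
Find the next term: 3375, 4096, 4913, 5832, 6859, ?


Pattern: perfect cubes: n³
Terms: 3375, 4096, 4913, 5832, 6859
Next term = 8000

Next term = 8000


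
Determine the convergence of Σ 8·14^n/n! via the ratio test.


aₙ = 8·14^n/n!
a_{n+1}/aₙ = 14^(n+1)/(n+1)! × n!/14^n  (constant 8 cancels)
= 14/(n+1)
L = lim(n→∞) 14/(n+1) = 0
L < 1 → series CONVERGES

Converges (ratio test: L = 0 < 1)


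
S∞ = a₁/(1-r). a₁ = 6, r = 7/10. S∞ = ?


S∞ = a₁/(1-r) = 6/(1 - 7/10)
= 6/(3/10)
= 20

S∞ = 20


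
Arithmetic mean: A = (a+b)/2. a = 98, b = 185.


AM = (98 + 185)/2 = 283/2 = 141.5

AM = 141.5


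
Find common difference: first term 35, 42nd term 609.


d = (aₙ - a₁)/(n-1)
= (609 - 35)/(42-1)
= 574/41 = 14

d = 14


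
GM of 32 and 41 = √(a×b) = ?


GM = √(32×41) = √1312 = 36.2215

GM = 36.2215


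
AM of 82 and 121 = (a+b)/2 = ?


AM = (82 + 121)/2 = 203/2 = 101.5

AM = 101.5


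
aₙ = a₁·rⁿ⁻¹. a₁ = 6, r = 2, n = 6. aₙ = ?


aₙ = a₁·r^(n-1)
= 6×2^5
= 6×32
= 192

a_6 = 192


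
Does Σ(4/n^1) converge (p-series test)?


p-series test: Σ c/n^p converges if p > 1, diverges if p ≤ 1 (constant c > 0 doesn't affect convergence).
p = 1
1 ≤ 1 → DIVERGES

Diverges (p = 1 ≤ 1)


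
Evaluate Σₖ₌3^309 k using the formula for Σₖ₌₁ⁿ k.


Σₖ₌3^309 k = Σₖ₌₁^309 k − Σₖ₌₁^2 k
= 309·310/2 − 2·3/2
= 47895 − 3 = 47892

Σk = 47892


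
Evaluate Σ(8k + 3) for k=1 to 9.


Σ(8k+3) = 8·Σk + 3·n
= 8·45 + 3·9
= 360 + 27 = 387

Σ = 387


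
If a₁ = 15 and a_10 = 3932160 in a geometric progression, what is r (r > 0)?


r^(n-1) = aₙ/a₁
r^9 = 3932160/15 = 262144
r = 262144^(1/9)
= 4

r = 4


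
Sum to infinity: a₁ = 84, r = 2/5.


S∞ = a₁/(1-r) = 84/(1 - 2/5)
= 84/(3/5)
= 140

S∞ = 140


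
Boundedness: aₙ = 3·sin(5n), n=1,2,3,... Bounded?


For all n, -1 ≤ sin(5n) ≤ 1, so -3 ≤ 3·sin(5n) ≤ 3
Lower bound: -3, Upper bound: 3
The sequence IS bounded

Bounded (-3 ≤ aₙ ≤ 3)


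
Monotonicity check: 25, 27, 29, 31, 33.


Differences: 2, 2, 2, 2
All differences > 0 → strictly INCREASING

Monotonically increasing


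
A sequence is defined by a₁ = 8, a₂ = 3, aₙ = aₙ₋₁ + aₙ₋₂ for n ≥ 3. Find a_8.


Computing iteratively: 8, 3, 11, 14, 25, 39, 64, 103
a_8 = 103

a_8 = 103


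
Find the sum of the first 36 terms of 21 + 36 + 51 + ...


aₙ = 21 + (36-1)×15 = 546
Sₙ = n(a₁+aₙ)/2 = 36×(21+546)/2
= 36×567/2 = 10206

S_36 = 10206


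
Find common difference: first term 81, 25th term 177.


d = (aₙ - a₁)/(n-1)
= (177 - 81)/(25-1)
= 96/24 = 4

d = 4


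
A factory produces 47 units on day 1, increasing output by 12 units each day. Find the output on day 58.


aₙ = a₁ + (n-1)d
= 47 + (58-1)×12
= 47 + 684
= 731

a_58 = 731


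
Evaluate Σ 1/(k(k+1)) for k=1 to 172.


1/(k(k+1)) = 1/k - 1/(k+1) (partial fractions)
Telescoping: Σ = 1 - 1/173 = 172/173

Sum = 172/173


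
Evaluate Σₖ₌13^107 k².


Σₖ₌13^107 k² = Σₖ₌₁^107 k² − Σₖ₌₁^12 k²
= 107·108·215/6 − 12·13·25/6
= 414090 − 650 = 413440

Σk² = 413440


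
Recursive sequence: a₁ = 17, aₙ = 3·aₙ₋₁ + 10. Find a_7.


Computing step by step:
a_1 = 17
a_2 = 61
a_3 = 193
a_4 = 589
a_5 = 1777
a_6 = 5341
a_7 = 16033


a_7 = 16033


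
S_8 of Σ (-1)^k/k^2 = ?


S = -1 + 1/4 - 1/9 + 1/16 - 1/25 + 1/36 - 1/49 + 1/64
= -0.8156
(Full series converges to -π²/12 ≈ -0.8225)

S_8 = -0.8156


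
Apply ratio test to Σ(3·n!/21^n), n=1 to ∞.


aₙ = 3·n!/21^n
a_{n+1}/aₙ = (n+1)!/21^(n+1) × 21^n/n!  (constant 3 cancels)
= (n+1)/21
L = lim(n→∞) (n+1)/21 = ∞
L > 1 → series DIVERGES

Diverges (ratio test: L = ∞ > 1)


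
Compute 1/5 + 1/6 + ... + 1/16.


Σₖ₌5^16 1/k = 1/5 + 1/6 + 1/7 + ... + 1/16
= 935059/720720
≈ 1.2974

Sum = 935059/720720 ≈ 1.2974


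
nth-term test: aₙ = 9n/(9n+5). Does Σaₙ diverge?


lim(n→∞) 9n/(9n+5) = 9/9 = 1  (divide numerator and denominator by n)
lim aₙ = 1 ≠ 0 → series DIVERGES

Diverges (lim aₙ = 1 ≠ 0)


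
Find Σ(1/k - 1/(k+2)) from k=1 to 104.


Telescoping with gap 2: two head and two tail terms survive.
= (1 + 1/2) - (1/105 + 1/106)
= 3/2 - 1/105 - 1/106 = 8242/5565

Sum = 8242/5565


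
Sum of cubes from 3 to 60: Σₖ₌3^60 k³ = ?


Σₖ₌3^60 k³ = [60·61/2]² − [2·3/2]²
= 3348900 − 9 = 3348891

Σk³ = 3348891


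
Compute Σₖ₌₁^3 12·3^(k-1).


Sₙ = 12×(3^3 - 1)/(3 - 1)
= 12×(27 - 1)/2
= 12×26/2
= 156

S_3 = 156


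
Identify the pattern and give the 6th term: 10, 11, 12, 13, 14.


Pattern: arithmetic (d=1)
Terms: 10, 11, 12, 13, 14
Next term = 15

Next term = 15


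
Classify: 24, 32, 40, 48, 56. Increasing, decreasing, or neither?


Differences: 8, 8, 8, 8
All differences > 0 → strictly INCREASING

Monotonically increasing


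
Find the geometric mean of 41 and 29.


GM = √(41×29) = √1189 = 34.4819

GM = 34.4819


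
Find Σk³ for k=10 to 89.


Σₖ₌10^89 k³ = [89·90/2]² − [9·10/2]²
= 16040025 − 2025 = 16038000

Σk³ = 16038000


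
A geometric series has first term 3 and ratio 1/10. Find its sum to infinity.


S∞ = a₁/(1-r) = 3/(1 - 1/10)
= 3/(9/10)
= 10/3

S∞ = 10/3


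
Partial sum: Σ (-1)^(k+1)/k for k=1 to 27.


S = 1 - 1/2 + 1/3 - 1/4 + 1/5 - 1/6 + 1/7 - 1/8 ± ...
= 0.7113
(Full series converges to +ln(2) ≈ +0.6931)

S_27 = 0.7113


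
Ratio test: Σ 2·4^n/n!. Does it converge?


aₙ = 2·4^n/n!
a_{n+1}/aₙ = 4^(n+1)/(n+1)! × n!/4^n  (constant 2 cancels)
= 4/(n+1)
L = lim(n→∞) 4/(n+1) = 0
L < 1 → series CONVERGES

Converges (ratio test: L = 0 < 1)


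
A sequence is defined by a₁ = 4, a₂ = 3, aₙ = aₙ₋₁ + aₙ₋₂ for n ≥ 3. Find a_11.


Computing iteratively: 4, 3, 7, 10, 17, 27, 44, 71, 115, 186, 301
a_11 = 301

a_11 = 301


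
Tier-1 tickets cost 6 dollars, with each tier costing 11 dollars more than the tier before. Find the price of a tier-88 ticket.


aₙ = a₁ + (n-1)d
= 6 + (88-1)×11
= 6 + 957
= 963

a_88 = 963


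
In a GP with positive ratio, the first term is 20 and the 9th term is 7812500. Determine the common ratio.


r^(n-1) = aₙ/a₁
r^8 = 7812500/20 = 390625
r = 390625^(1/8)
= ±5; taking r > 0 gives r = 5

r = 5


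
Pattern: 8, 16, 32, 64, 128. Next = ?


Pattern: powers of 2: 2ⁿ
Terms: 8, 16, 32, 64, 128
Next term = 256

Next term = 256
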